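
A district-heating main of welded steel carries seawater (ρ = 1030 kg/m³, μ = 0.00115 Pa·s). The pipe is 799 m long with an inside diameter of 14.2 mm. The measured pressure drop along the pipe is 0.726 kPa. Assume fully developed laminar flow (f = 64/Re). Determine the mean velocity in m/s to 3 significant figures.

V ≈ 0.00498 m/s

For laminar flow, f = 64/Re with Re = ρVD/μ, so Darcy-Weisbach reduces to ΔP = 32μLV/D². Solving for V: V = ΔP·D²/(32μL) = 726·(0.0142)²/(32·0.00115·799) = 0.004979 m/s.
Check: Re = ρVD/μ = 1030·0.004979·0.0142/0.00115 = 63.32 < 2300, so the laminar assumption holds.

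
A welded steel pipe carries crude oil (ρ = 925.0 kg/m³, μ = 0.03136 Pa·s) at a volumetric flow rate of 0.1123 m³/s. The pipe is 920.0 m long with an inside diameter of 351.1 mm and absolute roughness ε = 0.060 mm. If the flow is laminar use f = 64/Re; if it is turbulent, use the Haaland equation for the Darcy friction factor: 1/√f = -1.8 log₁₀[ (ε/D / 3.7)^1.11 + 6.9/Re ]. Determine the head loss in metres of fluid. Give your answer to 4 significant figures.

Cross-sectional area A = πD²/4 = π(0.3511)²/4 = 0.09682 m²; mean velocity V = Q/A = 0.1123/0.09682 = 1.16 m/s.
Reynolds number Re = ρVD/μ = 925 · 1.16 · 0.3511 / 0.0314 = 1.201e+04.
Re > 4000 → turbulent. Relative roughness ε/D = 6e-05/0.3511 = 0.000171. Haaland: 1/√f = -1.8 log₁₀[(0.000171/3.7)^1.11 + 6.9/1.201e+04] = -1.8 log₁₀[1.54e-05 + 0.000574] = 5.813, so f = 0.0296.
Darcy-Weisbach: ΔP = f(L/D)(ρV²/2) = 0.0296·(920/0.3511)·(925·1.16²/2) = 0.0296·2620·622.3 = 4.826e+04 Pa.
Head loss h_f = ΔP/(ρg) = 4.826e+04/(925·9.81) = 5.318 m.

h_f ≈ 5.318 m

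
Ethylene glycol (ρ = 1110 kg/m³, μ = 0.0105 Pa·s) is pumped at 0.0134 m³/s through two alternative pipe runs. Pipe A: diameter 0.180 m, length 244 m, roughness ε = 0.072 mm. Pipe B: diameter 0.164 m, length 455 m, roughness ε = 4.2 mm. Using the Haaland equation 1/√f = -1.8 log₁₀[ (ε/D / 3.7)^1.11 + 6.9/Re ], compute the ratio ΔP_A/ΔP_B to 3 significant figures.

Pipe A: V = Q/A = 0.0134/0.02545 = 0.5266 m/s; Re = 1.002e+04; ε/D = 0.0004; Haaland → f = 0.03135; ΔP_A = f(L/D)(ρV²/2) = 6540 Pa.
Pipe B: V = Q/A = 0.0134/0.02112 = 0.6343 m/s; Re = 1.1e+04; ε/D = 0.0256; Haaland → f = 0.05665; ΔP_B = f(L/D)(ρV²/2) = 3.51e+04 Pa.
ΔP_A/ΔP_B = 6540/3.51e+04 = 0.186.

ΔP_A/ΔP_B ≈ 0.186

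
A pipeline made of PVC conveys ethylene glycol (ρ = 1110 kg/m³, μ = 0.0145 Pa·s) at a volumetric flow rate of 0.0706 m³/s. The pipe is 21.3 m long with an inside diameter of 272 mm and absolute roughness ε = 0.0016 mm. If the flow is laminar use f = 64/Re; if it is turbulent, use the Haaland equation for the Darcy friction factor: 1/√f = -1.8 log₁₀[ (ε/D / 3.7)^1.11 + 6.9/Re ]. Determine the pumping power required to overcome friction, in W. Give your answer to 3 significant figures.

P ≈ 110 W

Cross-sectional area A = πD²/4 = π(0.272)²/4 = 0.05811 m²; mean velocity V = Q/A = 0.0706/0.05811 = 1.215 m/s.
Reynolds number Re = ρVD/μ = 1110 · 1.215 · 0.272 / 0.0145 = 2.53e+04.
Re > 4000 → turbulent. Relative roughness ε/D = 1.6e-06/0.272 = 5.88e-06. Haaland: 1/√f = -1.8 log₁₀[(5.88e-06/3.7)^1.11 + 6.9/2.53e+04] = -1.8 log₁₀[3.66e-07 + 0.000273] = 6.415, so f = 0.0243.
Darcy-Weisbach: ΔP = f(L/D)(ρV²/2) = 0.0243·(21.3/0.272)·(1110·1.215²/2) = 0.0243·78.31·819.3 = 1559 Pa.
Pumping power P = QΔP = 0.0706·1559 = 110.1 W = 110 W.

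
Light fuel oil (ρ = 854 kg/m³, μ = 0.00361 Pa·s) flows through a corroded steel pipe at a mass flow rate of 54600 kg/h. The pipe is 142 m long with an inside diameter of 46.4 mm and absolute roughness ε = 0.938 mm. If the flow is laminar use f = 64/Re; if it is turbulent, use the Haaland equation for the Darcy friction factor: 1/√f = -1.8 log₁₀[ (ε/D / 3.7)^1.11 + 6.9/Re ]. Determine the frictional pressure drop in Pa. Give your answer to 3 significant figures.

ṁ = 54600 kg/h = 54600/3600 = 15.17 kg/s.
A = πD²/4 = π(0.0464)²/4 = 0.001691 m²; mean velocity V = ṁ/(ρA) = 15.17/(854 · 0.001691) = 10.5 m/s.
Reynolds number Re = ρVD/μ = 854 · 10.5 · 0.0464 / 0.00361 = 1.153e+05.
Re > 4000 → turbulent. Relative roughness ε/D = 0.000938/0.0464 = 0.0202. Haaland: 1/√f = -1.8 log₁₀[(0.0202/3.7)^1.11 + 6.9/1.153e+05] = -1.8 log₁₀[0.00308 + 5.99e-05] = 4.505, so f = 0.04926.
Darcy-Weisbach: ΔP = f(L/D)(ρV²/2) = 0.04926·(142/0.0464)·(854·10.5²/2) = 0.04926·3060·4.71e+04 = 7.101e+06 Pa.

ΔP ≈ 7.10×10^6 Pa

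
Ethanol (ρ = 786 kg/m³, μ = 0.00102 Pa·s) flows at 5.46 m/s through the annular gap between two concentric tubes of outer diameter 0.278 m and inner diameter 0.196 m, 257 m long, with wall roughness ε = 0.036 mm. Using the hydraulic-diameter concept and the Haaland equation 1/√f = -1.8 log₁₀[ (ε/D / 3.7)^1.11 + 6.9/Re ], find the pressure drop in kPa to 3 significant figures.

Hydraulic diameter D_h = 4A/P = D_o - D_i = 0.278 - 0.196 = 0.082 m.
Re = ρVD_h/μ = 786·5.46·0.082/0.00102 = 3.45e+05.
ε/D_h = 3.6e-05/0.082 = 0.000439; Haaland gives 1/√f = -1.8 log₁₀[4.39e-05+2e-05] = 7.55, so f = 0.01754.
ΔP = f(L/D_h)(ρV²/2) = 0.01754·257/0.082·1.172e+04 = 6.442e+05 Pa.
ΔP = 644 kPa.

ΔP ≈ 644 kPa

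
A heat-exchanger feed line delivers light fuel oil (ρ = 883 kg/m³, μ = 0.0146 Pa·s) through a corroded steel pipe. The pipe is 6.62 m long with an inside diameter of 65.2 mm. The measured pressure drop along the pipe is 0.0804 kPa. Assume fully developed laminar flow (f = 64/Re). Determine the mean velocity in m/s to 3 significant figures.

V ≈ 0.111 m/s

For laminar flow, f = 64/Re with Re = ρVD/μ, so Darcy-Weisbach reduces to ΔP = 32μLV/D². Solving for V: V = ΔP·D²/(32μL) = 80.4·(0.0652)²/(32·0.0146·6.62) = 0.1105 m/s.
Check: Re = ρVD/μ = 883·0.1105·0.0652/0.0146 = 435.8 < 2300, so the laminar assumption holds.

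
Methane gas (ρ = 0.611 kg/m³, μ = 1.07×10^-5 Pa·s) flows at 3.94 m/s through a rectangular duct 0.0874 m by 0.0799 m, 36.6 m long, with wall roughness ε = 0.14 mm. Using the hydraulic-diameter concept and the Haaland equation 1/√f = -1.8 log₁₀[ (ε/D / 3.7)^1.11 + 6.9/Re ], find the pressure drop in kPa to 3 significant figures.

ΔP ≈ 0.0607 kPa

Hydraulic diameter D_h = 4A/P = 4·(0.0874·0.0799)/(2·(0.0874+0.0799)) = 0.02793/0.3346 = 0.08348 m.
Re = ρVD_h/μ = 0.611·3.94·0.08348/1.07e-05 = 1.878e+04.
ε/D_h = 0.00014/0.08348 = 0.00168; Haaland gives 1/√f = -1.8 log₁₀[0.000194+0.000367] = 5.851, so f = 0.02921.
ΔP = f(L/D_h)(ρV²/2) = 0.02921·36.6/0.08348·4.742 = 60.74 Pa.
ΔP = 0.0607 kPa.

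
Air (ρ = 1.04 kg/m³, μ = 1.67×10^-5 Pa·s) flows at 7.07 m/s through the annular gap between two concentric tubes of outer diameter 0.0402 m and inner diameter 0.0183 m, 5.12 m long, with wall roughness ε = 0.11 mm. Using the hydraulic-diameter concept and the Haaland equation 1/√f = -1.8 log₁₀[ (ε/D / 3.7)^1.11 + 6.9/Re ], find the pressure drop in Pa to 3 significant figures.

ΔP ≈ 229 Pa

Hydraulic diameter D_h = 4A/P = D_o - D_i = 0.0402 - 0.0183 = 0.0219 m.
Re = ρVD_h/μ = 1.04·7.07·0.0219/1.67e-05 = 9642.
ε/D_h = 0.00011/0.0219 = 0.00502; Haaland gives 1/√f = -1.8 log₁₀[0.000657+0.000716] = 5.153, so f = 0.03767.
ΔP = f(L/D_h)(ρV²/2) = 0.03767·5.12/0.0219·25.99 = 228.9 Pa.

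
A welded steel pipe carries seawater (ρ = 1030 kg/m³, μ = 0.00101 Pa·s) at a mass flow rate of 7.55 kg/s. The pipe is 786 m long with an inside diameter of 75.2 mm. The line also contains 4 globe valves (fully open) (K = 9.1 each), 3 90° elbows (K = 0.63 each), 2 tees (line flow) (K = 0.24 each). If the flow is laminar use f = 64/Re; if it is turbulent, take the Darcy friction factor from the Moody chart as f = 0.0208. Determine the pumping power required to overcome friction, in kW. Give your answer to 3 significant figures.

P ≈ 2.63 kW

A = πD²/4 = π(0.0752)²/4 = 0.004441 m²; mean velocity V = ṁ/(ρA) = 7.55/(1030 · 0.004441) = 1.65 m/s.
Reynolds number Re = ρVD/μ = 1030 · 1.65 · 0.0752 / 0.00101 = 1.266e+05.
Re > 4000 → turbulent; use the Moody-chart value f = 0.0208.
Total minor-loss coefficient ΣK = 4·9.1 + 3·0.63 + 2·0.24 = 38.8.
ΔP = [f·L/D + ΣK]·(ρV²/2) = [0.0208·786/0.0752 + 38.8]·(1030·1.65²/2) = [217.4 + 38.8]·1403 = 3.593e+05 Pa.
Q = ṁ/ρ = 7.55/1030 = 0.00733 m³/s.
Pumping power P = QΔP = 0.00733·3.593e+05 = 2634 W = 2.63 kW.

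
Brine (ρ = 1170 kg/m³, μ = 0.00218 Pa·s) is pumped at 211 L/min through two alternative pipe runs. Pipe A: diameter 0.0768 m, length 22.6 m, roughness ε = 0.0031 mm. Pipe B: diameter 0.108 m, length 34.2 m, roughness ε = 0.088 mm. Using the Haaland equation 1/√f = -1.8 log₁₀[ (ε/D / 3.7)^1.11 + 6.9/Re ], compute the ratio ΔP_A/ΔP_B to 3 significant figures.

ΔP_A/ΔP_B ≈ 3.15

Pipe A: V = Q/A = 0.003517/0.004632 = 0.7591 m/s; Re = 3.129e+04; ε/D = 4.04e-05; Haaland → f = 0.02316; ΔP_A = f(L/D)(ρV²/2) = 2298 Pa.
Pipe B: V = Q/A = 0.003517/0.009161 = 0.3839 m/s; Re = 2.225e+04; ε/D = 0.000815; Haaland → f = 0.02669; ΔP_B = f(L/D)(ρV²/2) = 728.5 Pa.
ΔP_A/ΔP_B = 2298/728.5 = 3.15.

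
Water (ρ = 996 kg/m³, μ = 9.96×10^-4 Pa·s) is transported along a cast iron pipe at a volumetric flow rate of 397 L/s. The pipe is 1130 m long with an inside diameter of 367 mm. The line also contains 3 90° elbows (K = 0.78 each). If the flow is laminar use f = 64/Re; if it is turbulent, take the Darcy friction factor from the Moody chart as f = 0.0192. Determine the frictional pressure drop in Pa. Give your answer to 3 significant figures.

ΔP ≈ 431000 Pa

Q = 397 L/s = 397/1000 = 0.397 m³/s.
Cross-sectional area A = πD²/4 = π(0.367)²/4 = 0.1058 m²; mean velocity V = Q/A = 0.397/0.1058 = 3.753 m/s.
Reynolds number Re = ρVD/μ = 996 · 3.753 · 0.367 / 0.000996 = 1.377e+06.
Re > 4000 → turbulent; use the Moody-chart value f = 0.0192.
Total minor-loss coefficient ΣK = 3·0.78 = 2.34.
ΔP = [f·L/D + ΣK]·(ρV²/2) = [0.0192·1130/0.367 + 2.34]·(996·3.753²/2) = [59.12 + 2.34]·7014 = 4.311e+05 Pa.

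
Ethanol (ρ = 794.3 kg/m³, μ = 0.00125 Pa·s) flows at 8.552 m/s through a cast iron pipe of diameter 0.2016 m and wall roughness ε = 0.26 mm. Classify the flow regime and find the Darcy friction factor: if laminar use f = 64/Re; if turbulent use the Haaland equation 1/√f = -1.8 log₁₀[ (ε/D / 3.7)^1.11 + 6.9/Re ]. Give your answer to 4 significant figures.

f ≈ 0.02116

Re = ρVD/μ = 794.3·8.552·0.2016/0.00125 = 1.096e+06.
Re > 4000 → turbulent. ε/D = 0.00026/0.2016 = 0.00129; Haaland: 1/√f = -1.8 log₁₀[0.000145 + 6.3e-06] = 6.875, so f = 0.02116.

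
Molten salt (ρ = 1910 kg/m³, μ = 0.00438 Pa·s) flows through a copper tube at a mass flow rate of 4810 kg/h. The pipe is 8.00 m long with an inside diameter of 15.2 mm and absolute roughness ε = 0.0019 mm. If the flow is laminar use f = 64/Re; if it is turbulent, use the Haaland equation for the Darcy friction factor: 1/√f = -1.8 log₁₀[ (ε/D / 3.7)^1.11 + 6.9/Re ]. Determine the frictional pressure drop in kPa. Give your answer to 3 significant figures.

ṁ = 4810 kg/h = 4810/3600 = 1.336 kg/s.
A = πD²/4 = π(0.0152)²/4 = 0.0001815 m²; mean velocity V = ṁ/(ρA) = 1.336/(1910 · 0.0001815) = 3.855 m/s.
Reynolds number Re = ρVD/μ = 1910 · 3.855 · 0.0152 / 0.00438 = 2.555e+04.
Re > 4000 → turbulent. Relative roughness ε/D = 1.9e-06/0.0152 = 0.000125. Haaland: 1/√f = -1.8 log₁₀[(0.000125/3.7)^1.11 + 6.9/2.555e+04] = -1.8 log₁₀[1.09e-05 + 0.00027] = 6.393, so f = 0.02447.
Darcy-Weisbach: ΔP = f(L/D)(ρV²/2) = 0.02447·(8/0.0152)·(1910·3.855²/2) = 0.02447·526.3·1.419e+04 = 1.828e+05 Pa.
ΔP = 1.828e+05 Pa = 183 kPa.

ΔP ≈ 183 kPa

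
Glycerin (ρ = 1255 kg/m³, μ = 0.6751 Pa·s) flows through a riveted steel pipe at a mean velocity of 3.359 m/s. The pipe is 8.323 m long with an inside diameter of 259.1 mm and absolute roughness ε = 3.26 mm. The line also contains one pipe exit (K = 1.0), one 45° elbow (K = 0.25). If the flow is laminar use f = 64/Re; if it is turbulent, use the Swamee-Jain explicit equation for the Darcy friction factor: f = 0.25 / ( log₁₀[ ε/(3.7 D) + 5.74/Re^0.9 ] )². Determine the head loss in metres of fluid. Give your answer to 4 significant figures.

Reynolds number Re = ρVD/μ = 1255 · 3.359 · 0.2591 / 0.675 = 1618.
Re < 2300 → laminar flow, so f = 64/Re = 64/1618 = 0.03956 (the turbulent correlation is not needed).
Total minor-loss coefficient ΣK = 1·1 + 1·0.25 = 1.25.
ΔP = [f·L/D + ΣK]·(ρV²/2) = [0.03956·8.323/0.2591 + 1.25]·(1255·3.359²/2) = [1.271 + 1.25]·7080 = 1.785e+04 Pa.
Head loss h_f = ΔP/(ρg) = 1.785e+04/(1255·9.81) = 1.450 m.

h_f ≈ 1.450 m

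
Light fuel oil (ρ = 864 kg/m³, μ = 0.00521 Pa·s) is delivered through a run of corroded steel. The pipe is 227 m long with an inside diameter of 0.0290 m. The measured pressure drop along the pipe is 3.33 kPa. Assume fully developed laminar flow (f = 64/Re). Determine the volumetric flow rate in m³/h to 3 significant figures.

For laminar flow, f = 64/Re with Re = ρVD/μ, so Darcy-Weisbach reduces to ΔP = 32μLV/D². Solving for V: V = ΔP·D²/(32μL) = 3330·(0.029)²/(32·0.00521·227) = 0.074 m/s.
Check: Re = ρVD/μ = 864·0.074·0.029/0.00521 = 355.9 < 2300, so the laminar assumption holds.
Q = V·A = 0.074·(π/4·0.029²) = 4.888e-05 m³/s = 0.176 m³/h.

Q ≈ 0.176 m³/h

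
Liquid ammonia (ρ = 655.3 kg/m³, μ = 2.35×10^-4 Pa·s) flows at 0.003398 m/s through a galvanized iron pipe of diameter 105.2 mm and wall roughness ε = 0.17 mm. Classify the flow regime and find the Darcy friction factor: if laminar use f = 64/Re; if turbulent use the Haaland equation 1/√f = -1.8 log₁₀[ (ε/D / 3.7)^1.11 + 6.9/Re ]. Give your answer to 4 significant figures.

Re = ρVD/μ = 655.3·0.003398·0.1052/0.000235 = 996.8.
Re < 2300 → laminar, so f = 64/Re = 0.0642 (roughness is irrelevant in laminar flow).

f ≈ 0.06420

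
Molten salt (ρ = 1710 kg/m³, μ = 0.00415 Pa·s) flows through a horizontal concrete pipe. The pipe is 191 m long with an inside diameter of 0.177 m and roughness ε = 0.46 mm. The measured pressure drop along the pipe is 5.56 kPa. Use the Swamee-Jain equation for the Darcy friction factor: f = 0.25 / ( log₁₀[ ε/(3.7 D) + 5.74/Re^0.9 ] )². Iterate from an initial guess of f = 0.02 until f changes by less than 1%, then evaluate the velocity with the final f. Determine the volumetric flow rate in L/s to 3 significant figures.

Q ≈ 11.2 L/s

Rearranging Darcy-Weisbach: V = √(2·ΔP·D/(f·L·ρ)). With ε/D = 0.00046/0.177 = 0.0026, iterate starting from f = 0.02:
  f = 0.02 → V = √(2·5560·0.177/(0.02·191·1710)) = 0.5489 m/s; Re = ρVD/μ = 4.003e+04; f → 0.02868
  f = 0.02868 → V = 0.4584 m/s; Re = 3.343e+04; f → 0.02922
  f = 0.02922 → V = 0.4541 m/s; Re = 3.312e+04; f → 0.02925
Converged (Δf/f < 1%). With the final f = 0.02925: V = √(2·5560·0.177/(0.02925·191·1710)) = 0.4539 m/s.
Q = V·A = 0.4539·(π/4·0.177²) = 0.01117 m³/s = 11.2 L/s.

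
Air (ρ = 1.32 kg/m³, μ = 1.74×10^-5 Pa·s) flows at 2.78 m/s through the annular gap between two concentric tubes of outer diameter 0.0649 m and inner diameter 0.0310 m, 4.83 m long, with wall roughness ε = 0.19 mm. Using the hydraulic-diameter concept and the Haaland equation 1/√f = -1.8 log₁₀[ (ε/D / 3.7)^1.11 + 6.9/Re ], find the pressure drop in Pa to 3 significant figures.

ΔP ≈ 29.3 Pa

Hydraulic diameter D_h = 4A/P = D_o - D_i = 0.0649 - 0.031 = 0.0339 m.
Re = ρVD_h/μ = 1.32·2.78·0.0339/1.74e-05 = 7149.
ε/D_h = 0.00019/0.0339 = 0.0056; Haaland gives 1/√f = -1.8 log₁₀[0.000742+0.000965] = 4.982, so f = 0.04029.
ΔP = f(L/D_h)(ρV²/2) = 0.04029·4.83/0.0339·5.101 = 29.28 Pa.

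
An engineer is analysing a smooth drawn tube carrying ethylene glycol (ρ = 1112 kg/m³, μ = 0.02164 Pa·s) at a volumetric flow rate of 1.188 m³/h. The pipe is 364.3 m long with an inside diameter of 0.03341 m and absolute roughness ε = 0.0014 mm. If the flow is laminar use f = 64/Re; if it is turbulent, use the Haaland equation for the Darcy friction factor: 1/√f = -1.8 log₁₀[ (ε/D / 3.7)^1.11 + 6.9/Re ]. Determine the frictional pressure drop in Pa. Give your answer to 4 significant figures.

ΔP ≈ 85070 Pa

Q = 1.188 m³/h = 1.188/3600 = 0.00033 m³/s.
Cross-sectional area A = πD²/4 = π(0.03341)²/4 = 0.0008767 m²; mean velocity V = Q/A = 0.00033/0.0008767 = 0.3764 m/s.
Reynolds number Re = ρVD/μ = 1112 · 0.3764 · 0.03341 / 0.0216 = 646.2.
Re < 2300 → laminar flow, so f = 64/Re = 64/646.2 = 0.09903 (the turbulent correlation is not needed).
Darcy-Weisbach: ΔP = f(L/D)(ρV²/2) = 0.09903·(364.3/0.03341)·(1112·0.3764²/2) = 0.09903·1.09e+04·78.78 = 8.507e+04 Pa.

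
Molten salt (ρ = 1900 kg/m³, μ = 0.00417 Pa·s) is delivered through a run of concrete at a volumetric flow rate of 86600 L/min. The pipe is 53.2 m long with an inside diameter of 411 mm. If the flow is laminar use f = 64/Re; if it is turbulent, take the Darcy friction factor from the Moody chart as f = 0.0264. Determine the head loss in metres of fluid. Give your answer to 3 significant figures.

Q = 86600 L/min = 86600/60000 = 1.443 m³/s.
Cross-sectional area A = πD²/4 = π(0.411)²/4 = 0.1327 m²; mean velocity V = Q/A = 1.443/0.1327 = 10.88 m/s.
Reynolds number Re = ρVD/μ = 1900 · 10.88 · 0.411 / 0.00417 = 2.037e+06.
Re > 4000 → turbulent; use the Moody-chart value f = 0.0264.
Darcy-Weisbach: ΔP = f(L/D)(ρV²/2) = 0.0264·(53.2/0.411)·(1900·10.88²/2) = 0.0264·129.4·1.124e+05 = 3.842e+05 Pa.
Head loss h_f = ΔP/(ρg) = 3.842e+05/(1900·9.81) = 20.6 m.

h_f ≈ 20.6 m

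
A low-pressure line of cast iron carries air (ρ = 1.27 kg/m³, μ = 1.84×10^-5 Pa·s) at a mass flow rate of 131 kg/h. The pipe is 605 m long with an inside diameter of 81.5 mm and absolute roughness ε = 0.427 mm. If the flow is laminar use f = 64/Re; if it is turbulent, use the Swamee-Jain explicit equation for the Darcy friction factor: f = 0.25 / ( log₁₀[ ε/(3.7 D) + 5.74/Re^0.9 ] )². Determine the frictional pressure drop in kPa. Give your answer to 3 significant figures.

ṁ = 131 kg/h = 131/3600 = 0.03639 kg/s.
A = πD²/4 = π(0.0815)²/4 = 0.005217 m²; mean velocity V = ṁ/(ρA) = 0.03639/(1.27 · 0.005217) = 5.492 m/s.
Reynolds number Re = ρVD/μ = 1.27 · 5.492 · 0.0815 / 1.84e-05 = 3.09e+04.
Re > 4000 → turbulent. Relative roughness ε/D = 0.000427/0.0815 = 0.00524. Swamee-Jain: f = 0.25/(log₁₀[0.00524/3.7 + 5.74/3.09e+04^0.9])² = 0.25/(log₁₀[0.00142 + 0.000522])² = 0.25/(-2.713)² = 0.03398.
Darcy-Weisbach: ΔP = f(L/D)(ρV²/2) = 0.03398·(605/0.0815)·(1.27·5.492²/2) = 0.03398·7423·19.16 = 4831 Pa.
ΔP = 4831 Pa = 4.83 kPa.

ΔP ≈ 4.83 kPa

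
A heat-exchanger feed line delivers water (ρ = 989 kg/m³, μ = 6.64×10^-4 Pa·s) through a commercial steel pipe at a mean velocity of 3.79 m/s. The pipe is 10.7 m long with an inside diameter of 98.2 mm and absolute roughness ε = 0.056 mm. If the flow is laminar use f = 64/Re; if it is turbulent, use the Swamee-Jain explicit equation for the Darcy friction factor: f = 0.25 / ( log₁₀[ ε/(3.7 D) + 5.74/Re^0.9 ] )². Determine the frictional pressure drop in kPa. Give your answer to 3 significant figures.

ΔP ≈ 14.0 kPa

Reynolds number Re = ρVD/μ = 989 · 3.79 · 0.0982 / 0.000664 = 5.543e+05.
Re > 4000 → turbulent. Relative roughness ε/D = 5.6e-05/0.0982 = 0.00057. Swamee-Jain: f = 0.25/(log₁₀[0.00057/3.7 + 5.74/5.543e+05^0.9])² = 0.25/(log₁₀[0.000154 + 3.89e-05])² = 0.25/(-3.714)² = 0.01812.
Darcy-Weisbach: ΔP = f(L/D)(ρV²/2) = 0.01812·(10.7/0.0982)·(989·3.79²/2) = 0.01812·109·7103 = 1.402e+04 Pa.
ΔP = 1.402e+04 Pa = 14.0 kPa.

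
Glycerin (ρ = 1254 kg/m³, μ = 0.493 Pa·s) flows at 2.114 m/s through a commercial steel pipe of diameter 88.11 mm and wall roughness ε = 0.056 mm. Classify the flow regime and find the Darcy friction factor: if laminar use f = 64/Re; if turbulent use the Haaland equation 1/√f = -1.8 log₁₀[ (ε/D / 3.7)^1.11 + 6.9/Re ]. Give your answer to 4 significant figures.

Re = ρVD/μ = 1254·2.114·0.08811/0.493 = 473.8.
Re < 2300 → laminar, so f = 64/Re = 0.1351 (roughness is irrelevant in laminar flow).

f ≈ 0.1351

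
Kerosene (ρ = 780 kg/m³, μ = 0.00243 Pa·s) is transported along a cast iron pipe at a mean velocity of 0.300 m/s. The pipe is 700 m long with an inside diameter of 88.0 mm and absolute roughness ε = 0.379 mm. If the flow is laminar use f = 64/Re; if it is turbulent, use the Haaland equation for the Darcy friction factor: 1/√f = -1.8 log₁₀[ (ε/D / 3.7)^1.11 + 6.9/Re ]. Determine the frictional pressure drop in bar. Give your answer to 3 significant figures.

Reynolds number Re = ρVD/μ = 780 · 0.3 · 0.088 / 0.00243 = 8474.
Re > 4000 → turbulent. Relative roughness ε/D = 0.000379/0.088 = 0.00431. Haaland: 1/√f = -1.8 log₁₀[(0.00431/3.7)^1.11 + 6.9/8474] = -1.8 log₁₀[0.000554 + 0.000814] = 5.155, so f = 0.03763.
Darcy-Weisbach: ΔP = f(L/D)(ρV²/2) = 0.03763·(700/0.088)·(780·0.3²/2) = 0.03763·7955·35.1 = 1.051e+04 Pa.
ΔP = 1.051e+04 Pa = 0.105 bar.

ΔP ≈ 0.105 bar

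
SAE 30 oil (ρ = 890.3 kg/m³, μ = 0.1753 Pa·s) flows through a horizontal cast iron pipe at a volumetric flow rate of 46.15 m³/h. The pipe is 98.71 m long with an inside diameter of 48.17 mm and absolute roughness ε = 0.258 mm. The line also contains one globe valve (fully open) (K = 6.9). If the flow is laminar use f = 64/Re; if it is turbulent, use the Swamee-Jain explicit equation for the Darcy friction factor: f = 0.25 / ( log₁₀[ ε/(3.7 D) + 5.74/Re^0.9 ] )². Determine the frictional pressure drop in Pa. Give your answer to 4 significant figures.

Q = 46.15 m³/h = 46.15/3600 = 0.01282 m³/s.
Cross-sectional area A = πD²/4 = π(0.04817)²/4 = 0.001822 m²; mean velocity V = Q/A = 0.01282/0.001822 = 7.034 m/s.
Reynolds number Re = ρVD/μ = 890.3 · 7.034 · 0.04817 / 0.175 = 1721.
Re < 2300 → laminar flow, so f = 64/Re = 64/1721 = 0.03719 (the turbulent correlation is not needed).
Total minor-loss coefficient ΣK = 1·6.9 = 6.9.
ΔP = [f·L/D + ΣK]·(ρV²/2) = [0.03719·98.71/0.04817 + 6.9]·(890.3·7.034²/2) = [76.21 + 6.9]·2.203e+04 = 1.831e+06 Pa.

ΔP ≈ 1831000 Pa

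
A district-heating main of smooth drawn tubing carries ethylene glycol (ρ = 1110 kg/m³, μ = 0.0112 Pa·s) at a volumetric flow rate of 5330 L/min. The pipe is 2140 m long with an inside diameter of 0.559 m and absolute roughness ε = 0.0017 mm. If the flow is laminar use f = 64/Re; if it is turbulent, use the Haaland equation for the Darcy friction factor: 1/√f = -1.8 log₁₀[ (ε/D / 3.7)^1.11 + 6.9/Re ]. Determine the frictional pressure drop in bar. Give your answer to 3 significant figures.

Q = 5330 L/min = 5330/60000 = 0.08883 m³/s.
Cross-sectional area A = πD²/4 = π(0.559)²/4 = 0.2454 m²; mean velocity V = Q/A = 0.08883/0.2454 = 0.362 m/s.
Reynolds number Re = ρVD/μ = 1110 · 0.362 · 0.559 / 0.0112 = 2.005e+04.
Re > 4000 → turbulent. Relative roughness ε/D = 1.7e-06/0.559 = 3.04e-06. Haaland: 1/√f = -1.8 log₁₀[(3.04e-06/3.7)^1.11 + 6.9/2.005e+04] = -1.8 log₁₀[1.76e-07 + 0.000344] = 6.234, so f = 0.02573.
Darcy-Weisbach: ΔP = f(L/D)(ρV²/2) = 0.02573·(2140/0.559)·(1110·0.362²/2) = 0.02573·3828·72.71 = 7164 Pa.
ΔP = 7164 Pa = 0.0716 bar.

ΔP ≈ 0.0716 bar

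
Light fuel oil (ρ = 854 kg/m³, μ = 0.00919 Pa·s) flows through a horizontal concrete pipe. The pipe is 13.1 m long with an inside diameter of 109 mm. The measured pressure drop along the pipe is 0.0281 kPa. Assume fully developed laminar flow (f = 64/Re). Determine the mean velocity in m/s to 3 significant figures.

V ≈ 0.0867 m/s

For laminar flow, f = 64/Re with Re = ρVD/μ, so Darcy-Weisbach reduces to ΔP = 32μLV/D². Solving for V: V = ΔP·D²/(32μL) = 28.1·(0.109)²/(32·0.00919·13.1) = 0.08666 m/s.
Check: Re = ρVD/μ = 854·0.08666·0.109/0.00919 = 877.8 < 2300, so the laminar assumption holds.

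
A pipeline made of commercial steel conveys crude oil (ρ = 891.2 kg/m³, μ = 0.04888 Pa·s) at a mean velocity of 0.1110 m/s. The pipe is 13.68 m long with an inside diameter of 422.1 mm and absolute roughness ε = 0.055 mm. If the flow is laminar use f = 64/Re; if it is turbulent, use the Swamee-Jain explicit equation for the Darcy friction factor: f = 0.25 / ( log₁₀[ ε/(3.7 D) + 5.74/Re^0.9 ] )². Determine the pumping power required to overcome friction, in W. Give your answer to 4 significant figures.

P ≈ 0.2071 W

Reynolds number Re = ρVD/μ = 891.2 · 0.111 · 0.4221 / 0.0489 = 854.2.
Re < 2300 → laminar flow, so f = 64/Re = 64/854.2 = 0.07492 (the turbulent correlation is not needed).
Darcy-Weisbach: ΔP = f(L/D)(ρV²/2) = 0.07492·(13.68/0.4221)·(891.2·0.111²/2) = 0.07492·32.41·5.49 = 13.33 Pa.
Q = V·A = 0.111·0.1399 = 0.01553 m³/s.
Pumping power P = QΔP = 0.01553·13.33 = 0.20706 W = 0.2071 W.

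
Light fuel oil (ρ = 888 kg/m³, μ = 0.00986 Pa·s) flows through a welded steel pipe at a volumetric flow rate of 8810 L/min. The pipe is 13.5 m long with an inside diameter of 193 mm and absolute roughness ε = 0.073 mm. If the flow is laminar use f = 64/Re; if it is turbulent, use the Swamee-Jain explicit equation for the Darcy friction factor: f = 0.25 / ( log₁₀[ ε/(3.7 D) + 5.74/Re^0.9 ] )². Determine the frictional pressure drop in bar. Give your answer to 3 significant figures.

Q = 8810 L/min = 8810/60000 = 0.1468 m³/s.
Cross-sectional area A = πD²/4 = π(0.193)²/4 = 0.02926 m²; mean velocity V = Q/A = 0.1468/0.02926 = 5.019 m/s.
Reynolds number Re = ρVD/μ = 888 · 5.019 · 0.193 / 0.00986 = 8.724e+04.
Re > 4000 → turbulent. Relative roughness ε/D = 7.3e-05/0.193 = 0.000378. Swamee-Jain: f = 0.25/(log₁₀[0.000378/3.7 + 5.74/8.724e+04^0.9])² = 0.25/(log₁₀[0.000102 + 0.000205])² = 0.25/(-3.512)² = 0.02027.
Darcy-Weisbach: ΔP = f(L/D)(ρV²/2) = 0.02027·(13.5/0.193)·(888·5.019²/2) = 0.02027·69.95·1.118e+04 = 1.586e+04 Pa.
ΔP = 1.586e+04 Pa = 0.159 bar.

ΔP ≈ 0.159 bar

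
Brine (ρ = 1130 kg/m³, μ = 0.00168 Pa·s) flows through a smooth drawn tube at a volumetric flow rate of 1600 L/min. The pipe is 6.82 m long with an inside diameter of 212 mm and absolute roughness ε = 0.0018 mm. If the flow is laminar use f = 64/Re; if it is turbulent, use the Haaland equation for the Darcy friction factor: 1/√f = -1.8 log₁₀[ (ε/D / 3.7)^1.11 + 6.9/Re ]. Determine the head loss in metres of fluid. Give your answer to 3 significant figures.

h_f ≈ 0.0165 m

Q = 1600 L/min = 1600/60000 = 0.02667 m³/s.
Cross-sectional area A = πD²/4 = π(0.212)²/4 = 0.0353 m²; mean velocity V = Q/A = 0.02667/0.0353 = 0.7555 m/s.
Reynolds number Re = ρVD/μ = 1130 · 0.7555 · 0.212 / 0.00168 = 1.077e+05.
Re > 4000 → turbulent. Relative roughness ε/D = 1.8e-06/0.212 = 8.49e-06. Haaland: 1/√f = -1.8 log₁₀[(8.49e-06/3.7)^1.11 + 6.9/1.077e+05] = -1.8 log₁₀[5.5e-07 + 6.41e-05] = 7.542, so f = 0.01758.
Darcy-Weisbach: ΔP = f(L/D)(ρV²/2) = 0.01758·(6.82/0.212)·(1130·0.7555²/2) = 0.01758·32.17·322.5 = 182.4 Pa.
Head loss h_f = ΔP/(ρg) = 182.4/(1130·9.81) = 0.0165 m.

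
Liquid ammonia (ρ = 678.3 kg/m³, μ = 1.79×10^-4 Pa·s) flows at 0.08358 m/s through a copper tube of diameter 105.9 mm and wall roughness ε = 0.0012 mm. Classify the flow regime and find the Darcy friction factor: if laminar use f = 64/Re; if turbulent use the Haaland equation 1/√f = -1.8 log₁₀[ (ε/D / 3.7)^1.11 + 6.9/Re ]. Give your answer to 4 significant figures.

Re = ρVD/μ = 678.3·0.08358·0.1059/0.000179 = 3.354e+04.
Re > 4000 → turbulent. ε/D = 1.2e-06/0.1059 = 1.13e-05; Haaland: 1/√f = -1.8 log₁₀[7.58e-07 + 0.000206] = 6.633, so f = 0.02273.

f ≈ 0.02273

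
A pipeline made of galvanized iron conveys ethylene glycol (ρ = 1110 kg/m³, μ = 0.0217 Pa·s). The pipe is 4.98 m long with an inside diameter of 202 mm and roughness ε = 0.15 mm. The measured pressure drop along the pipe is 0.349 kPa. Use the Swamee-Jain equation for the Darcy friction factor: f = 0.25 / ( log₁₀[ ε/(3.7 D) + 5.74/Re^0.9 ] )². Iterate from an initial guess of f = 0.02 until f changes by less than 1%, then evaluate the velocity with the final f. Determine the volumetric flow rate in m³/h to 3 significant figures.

Q ≈ 101 m³/h

Rearranging Darcy-Weisbach: V = √(2·ΔP·D/(f·L·ρ)). With ε/D = 0.00015/0.202 = 0.000743, iterate starting from f = 0.02:
  f = 0.02 → V = √(2·349·0.202/(0.02·4.98·1110)) = 1.129 m/s; Re = ρVD/μ = 1.167e+04; f → 0.03106
  f = 0.03106 → V = 0.9062 m/s; Re = 9363; f → 0.03278
  f = 0.03278 → V = 0.8822 m/s; Re = 9115; f → 0.033
Converged (Δf/f < 1%). With the final f = 0.033: V = √(2·349·0.202/(0.033·4.98·1110)) = 0.8792 m/s.
Q = V·A = 0.8792·(π/4·0.202²) = 0.02818 m³/s = 101 m³/h.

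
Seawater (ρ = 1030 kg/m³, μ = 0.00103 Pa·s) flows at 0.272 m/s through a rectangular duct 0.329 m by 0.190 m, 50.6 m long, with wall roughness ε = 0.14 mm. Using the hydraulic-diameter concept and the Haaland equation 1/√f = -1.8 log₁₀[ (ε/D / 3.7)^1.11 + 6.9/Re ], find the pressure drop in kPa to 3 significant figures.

Hydraulic diameter D_h = 4A/P = 4·(0.329·0.19)/(2·(0.329+0.19)) = 0.25/1.038 = 0.2409 m.
Re = ρVD_h/μ = 1030·0.272·0.2409/0.00103 = 6.552e+04.
ε/D_h = 0.00014/0.2409 = 0.000581; Haaland gives 1/√f = -1.8 log₁₀[5.99e-05+0.000105] = 6.807, so f = 0.02158.
ΔP = f(L/D_h)(ρV²/2) = 0.02158·50.6/0.2409·38.1 = 172.7 Pa.
ΔP = 0.173 kPa.

ΔP ≈ 0.173 kPa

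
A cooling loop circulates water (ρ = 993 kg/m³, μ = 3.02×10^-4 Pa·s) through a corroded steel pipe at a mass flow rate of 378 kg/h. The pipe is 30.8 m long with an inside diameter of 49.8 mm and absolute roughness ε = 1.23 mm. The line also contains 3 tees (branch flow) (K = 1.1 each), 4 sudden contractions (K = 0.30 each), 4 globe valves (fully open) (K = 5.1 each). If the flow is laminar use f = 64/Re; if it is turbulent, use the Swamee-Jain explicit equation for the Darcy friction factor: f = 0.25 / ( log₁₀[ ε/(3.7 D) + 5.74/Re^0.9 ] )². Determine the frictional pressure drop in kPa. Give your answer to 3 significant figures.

ΔP ≈ 0.0886 kPa

ṁ = 378 kg/h = 378/3600 = 0.105 kg/s.
A = πD²/4 = π(0.0498)²/4 = 0.001948 m²; mean velocity V = ṁ/(ρA) = 0.105/(993 · 0.001948) = 0.05429 m/s.
Reynolds number Re = ρVD/μ = 993 · 0.05429 · 0.0498 / 0.000302 = 8889.
Re > 4000 → turbulent. Relative roughness ε/D = 0.00123/0.0498 = 0.0247. Swamee-Jain: f = 0.25/(log₁₀[0.0247/3.7 + 5.74/8889^0.9])² = 0.25/(log₁₀[0.00668 + 0.0016])² = 0.25/(-2.082)² = 0.05767.
Total minor-loss coefficient ΣK = 3·1.1 + 4·0.3 + 4·5.1 = 24.9.
ΔP = [f·L/D + ΣK]·(ρV²/2) = [0.05767·30.8/0.0498 + 24.9]·(993·0.05429²/2) = [35.67 + 24.9]·1.463 = 88.62 Pa.
ΔP = 88.62 Pa = 0.0886 kPa.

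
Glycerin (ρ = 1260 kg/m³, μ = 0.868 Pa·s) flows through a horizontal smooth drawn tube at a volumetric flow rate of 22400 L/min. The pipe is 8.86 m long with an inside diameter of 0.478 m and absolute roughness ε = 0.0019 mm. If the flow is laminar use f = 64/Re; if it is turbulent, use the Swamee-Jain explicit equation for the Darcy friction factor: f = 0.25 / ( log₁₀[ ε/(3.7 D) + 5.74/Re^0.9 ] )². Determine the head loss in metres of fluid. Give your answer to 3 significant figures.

Q = 22400 L/min = 22400/60000 = 0.3733 m³/s.
Cross-sectional area A = πD²/4 = π(0.478)²/4 = 0.1795 m²; mean velocity V = Q/A = 0.3733/0.1795 = 2.08 m/s.
Reynolds number Re = ρVD/μ = 1260 · 2.08 · 0.478 / 0.868 = 1444.
Re < 2300 → laminar flow, so f = 64/Re = 64/1444 = 0.04434 (the turbulent correlation is not needed).
Darcy-Weisbach: ΔP = f(L/D)(ρV²/2) = 0.04434·(8.86/0.478)·(1260·2.08²/2) = 0.04434·18.54·2727 = 2241 Pa.
Head loss h_f = ΔP/(ρg) = 2241/(1260·9.81) = 0.181 m.

h_f ≈ 0.181 m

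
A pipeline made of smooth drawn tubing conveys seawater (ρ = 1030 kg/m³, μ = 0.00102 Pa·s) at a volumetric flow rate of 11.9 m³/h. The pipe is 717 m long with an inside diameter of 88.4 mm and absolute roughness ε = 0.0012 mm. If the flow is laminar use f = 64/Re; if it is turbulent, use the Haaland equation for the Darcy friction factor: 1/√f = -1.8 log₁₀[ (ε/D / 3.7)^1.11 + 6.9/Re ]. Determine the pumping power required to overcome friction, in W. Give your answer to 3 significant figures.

P ≈ 83.8 W

Q = 11.9 m³/h = 11.9/3600 = 0.003306 m³/s.
Cross-sectional area A = πD²/4 = π(0.0884)²/4 = 0.006138 m²; mean velocity V = Q/A = 0.003306/0.006138 = 0.5386 m/s.
Reynolds number Re = ρVD/μ = 1030 · 0.5386 · 0.0884 / 0.00102 = 4.808e+04.
Re > 4000 → turbulent. Relative roughness ε/D = 1.2e-06/0.0884 = 1.36e-05. Haaland: 1/√f = -1.8 log₁₀[(1.36e-05/3.7)^1.11 + 6.9/4.808e+04] = -1.8 log₁₀[9.26e-07 + 0.000144] = 6.913, so f = 0.02093.
Darcy-Weisbach: ΔP = f(L/D)(ρV²/2) = 0.02093·(717/0.0884)·(1030·0.5386²/2) = 0.02093·8111·149.4 = 2.536e+04 Pa.
Pumping power P = QΔP = 0.003306·2.536e+04 = 83.82 W = 83.8 W.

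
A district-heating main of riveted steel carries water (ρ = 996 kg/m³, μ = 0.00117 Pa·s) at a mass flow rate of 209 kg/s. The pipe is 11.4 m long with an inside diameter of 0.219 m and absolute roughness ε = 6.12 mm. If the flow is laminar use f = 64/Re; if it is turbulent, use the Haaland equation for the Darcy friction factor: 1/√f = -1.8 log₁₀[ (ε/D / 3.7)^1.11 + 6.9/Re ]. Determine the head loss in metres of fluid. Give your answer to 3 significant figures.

h_f ≈ 4.58 m

A = πD²/4 = π(0.219)²/4 = 0.03767 m²; mean velocity V = ṁ/(ρA) = 209/(996 · 0.03767) = 5.571 m/s.
Reynolds number Re = ρVD/μ = 996 · 5.571 · 0.219 / 0.00117 = 1.039e+06.
Re > 4000 → turbulent. Relative roughness ε/D = 0.00612/0.219 = 0.0279. Haaland: 1/√f = -1.8 log₁₀[(0.0279/3.7)^1.11 + 6.9/1.039e+06] = -1.8 log₁₀[0.00441 + 6.64e-06] = 4.238, so f = 0.05567.
Darcy-Weisbach: ΔP = f(L/D)(ρV²/2) = 0.05567·(11.4/0.219)·(996·5.571²/2) = 0.05567·52.05·1.545e+04 = 4.478e+04 Pa.
Head loss h_f = ΔP/(ρg) = 4.478e+04/(996·9.81) = 4.58 m.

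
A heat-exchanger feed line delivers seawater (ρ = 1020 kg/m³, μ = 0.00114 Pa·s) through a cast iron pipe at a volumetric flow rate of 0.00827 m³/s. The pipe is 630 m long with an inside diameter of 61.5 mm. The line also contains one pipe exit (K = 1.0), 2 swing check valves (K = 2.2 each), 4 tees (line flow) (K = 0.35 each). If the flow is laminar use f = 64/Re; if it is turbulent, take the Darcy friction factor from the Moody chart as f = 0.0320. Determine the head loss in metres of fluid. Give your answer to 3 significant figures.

Cross-sectional area A = πD²/4 = π(0.0615)²/4 = 0.002971 m²; mean velocity V = Q/A = 0.00827/0.002971 = 2.784 m/s.
Reynolds number Re = ρVD/μ = 1020 · 2.784 · 0.0615 / 0.00114 = 1.532e+05.
Re > 4000 → turbulent; use the Moody-chart value f = 0.0320.
Total minor-loss coefficient ΣK = 1·1 + 2·2.2 + 4·0.35 = 6.8.
ΔP = [f·L/D + ΣK]·(ρV²/2) = [0.032·630/0.0615 + 6.8]·(1020·2.784²/2) = [327.8 + 6.8]·3953 = 1.323e+06 Pa.
Head loss h_f = ΔP/(ρg) = 1.323e+06/(1020·9.81) = 132 m.

h_f ≈ 132 m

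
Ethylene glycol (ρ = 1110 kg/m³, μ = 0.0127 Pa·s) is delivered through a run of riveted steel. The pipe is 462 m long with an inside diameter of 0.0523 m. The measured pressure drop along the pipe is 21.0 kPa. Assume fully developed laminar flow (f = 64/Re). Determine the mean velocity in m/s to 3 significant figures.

For laminar flow, f = 64/Re with Re = ρVD/μ, so Darcy-Weisbach reduces to ΔP = 32μLV/D². Solving for V: V = ΔP·D²/(32μL) = 2.1e+04·(0.0523)²/(32·0.0127·462) = 0.3059 m/s.
Check: Re = ρVD/μ = 1110·0.3059·0.0523/0.0127 = 1398 < 2300, so the laminar assumption holds.

V ≈ 0.306 m/s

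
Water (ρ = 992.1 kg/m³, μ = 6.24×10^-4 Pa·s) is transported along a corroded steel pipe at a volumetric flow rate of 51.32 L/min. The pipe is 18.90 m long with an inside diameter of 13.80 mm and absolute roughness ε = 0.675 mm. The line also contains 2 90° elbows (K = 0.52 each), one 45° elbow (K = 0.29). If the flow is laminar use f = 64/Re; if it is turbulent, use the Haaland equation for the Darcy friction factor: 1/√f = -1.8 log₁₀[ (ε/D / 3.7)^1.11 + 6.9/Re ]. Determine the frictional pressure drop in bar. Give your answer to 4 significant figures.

ΔP ≈ 16.03 bar

Q = 51.32 L/min = 51.32/60000 = 0.0008553 m³/s.
Cross-sectional area A = πD²/4 = π(0.0138)²/4 = 0.0001496 m²; mean velocity V = Q/A = 0.0008553/0.0001496 = 5.719 m/s.
Reynolds number Re = ρVD/μ = 992.1 · 5.719 · 0.0138 / 0.000624 = 1.255e+05.
Re > 4000 → turbulent. Relative roughness ε/D = 0.000675/0.0138 = 0.0489. Haaland: 1/√f = -1.8 log₁₀[(0.0489/3.7)^1.11 + 6.9/1.255e+05] = -1.8 log₁₀[0.00821 + 5.5e-05] = 3.749, so f = 0.07116.
Total minor-loss coefficient ΣK = 2·0.52 + 1·0.29 = 1.33.
ΔP = [f·L/D + ΣK]·(ρV²/2) = [0.07116·18.9/0.0138 + 1.33]·(992.1·5.719²/2) = [97.47 + 1.33]·1.622e+04 = 1.603e+06 Pa.
ΔP = 1.603e+06 Pa = 16.03 bar.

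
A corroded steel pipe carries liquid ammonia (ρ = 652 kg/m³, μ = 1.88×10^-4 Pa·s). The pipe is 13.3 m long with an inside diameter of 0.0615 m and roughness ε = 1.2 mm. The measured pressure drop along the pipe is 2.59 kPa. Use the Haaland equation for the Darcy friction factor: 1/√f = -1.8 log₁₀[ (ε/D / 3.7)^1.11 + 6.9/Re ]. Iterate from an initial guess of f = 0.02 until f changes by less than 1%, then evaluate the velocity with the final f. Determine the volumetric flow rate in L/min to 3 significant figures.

Rearranging Darcy-Weisbach: V = √(2·ΔP·D/(f·L·ρ)). With ε/D = 0.0012/0.0615 = 0.0195, iterate starting from f = 0.02:
  f = 0.02 → V = √(2·2590·0.0615/(0.02·13.3·652)) = 1.355 m/s; Re = ρVD/μ = 2.891e+05; f → 0.04841
  f = 0.04841 → V = 0.8711 m/s; Re = 1.858e+05; f → 0.04848
Converged (Δf/f < 1%). With the final f = 0.04848: V = √(2·2590·0.0615/(0.04848·13.3·652)) = 0.8705 m/s.
Q = V·A = 0.8705·(π/4·0.0615²) = 0.002586 m³/s = 155 L/min.

Q ≈ 155 L/min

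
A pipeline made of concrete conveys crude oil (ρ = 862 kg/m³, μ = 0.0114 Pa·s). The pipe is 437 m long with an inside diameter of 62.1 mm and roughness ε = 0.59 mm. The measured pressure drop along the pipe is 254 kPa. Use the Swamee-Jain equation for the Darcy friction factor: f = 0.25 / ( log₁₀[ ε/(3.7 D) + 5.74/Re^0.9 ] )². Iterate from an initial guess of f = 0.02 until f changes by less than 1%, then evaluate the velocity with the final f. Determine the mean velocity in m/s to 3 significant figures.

V ≈ 1.34 m/s

Rearranging Darcy-Weisbach: V = √(2·ΔP·D/(f·L·ρ)). With ε/D = 0.00059/0.0621 = 0.0095, iterate starting from f = 0.02:
  f = 0.02 → V = √(2·2.54e+05·0.0621/(0.02·437·862)) = 2.046 m/s; Re = ρVD/μ = 9609; f → 0.04372
  f = 0.04372 → V = 1.384 m/s; Re = 6499; f → 0.04611
  f = 0.04611 → V = 1.348 m/s; Re = 6328; f → 0.04629
Converged (Δf/f < 1%). With the final f = 0.04629: V = √(2·2.54e+05·0.0621/(0.04629·437·862)) = 1.345 m/s.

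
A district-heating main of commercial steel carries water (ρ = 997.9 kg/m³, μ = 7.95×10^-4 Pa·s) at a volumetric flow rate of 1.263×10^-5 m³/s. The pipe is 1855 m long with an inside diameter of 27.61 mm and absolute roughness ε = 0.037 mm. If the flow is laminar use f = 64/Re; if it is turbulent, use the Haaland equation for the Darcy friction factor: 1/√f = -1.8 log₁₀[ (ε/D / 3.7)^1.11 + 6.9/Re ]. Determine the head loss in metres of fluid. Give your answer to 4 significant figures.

h_f ≈ 0.1334 m

Cross-sectional area A = πD²/4 = π(0.02761)²/4 = 0.0005987 m²; mean velocity V = Q/A = 1.263e-05/0.0005987 = 0.0211 m/s.
Reynolds number Re = ρVD/μ = 997.9 · 0.0211 · 0.02761 / 0.000795 = 731.1.
Re < 2300 → laminar flow, so f = 64/Re = 64/731.1 = 0.08754 (the turbulent correlation is not needed).
Darcy-Weisbach: ΔP = f(L/D)(ρV²/2) = 0.08754·(1855/0.02761)·(997.9·0.0211²/2) = 0.08754·6.719e+04·0.222 = 1306 Pa.
Head loss h_f = ΔP/(ρg) = 1306/(997.9·9.81) = 0.1334 m.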